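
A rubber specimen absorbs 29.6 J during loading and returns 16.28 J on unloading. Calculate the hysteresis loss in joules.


Hysteresis loss = loading - unloading
= 29.6 - 16.28
= 13.32 J

13.32 J


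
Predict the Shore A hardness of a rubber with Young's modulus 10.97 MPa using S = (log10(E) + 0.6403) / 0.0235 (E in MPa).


log10(E) = 0.0235*S - 0.6403  =>  S = (log10(E) + 0.6403) / 0.0235
log10(10.97) = 1.040207
S = (1.040207 + 0.6403) / 0.0235 = 1.680507 / 0.0235
S = 71.5

Shore A = 71.5


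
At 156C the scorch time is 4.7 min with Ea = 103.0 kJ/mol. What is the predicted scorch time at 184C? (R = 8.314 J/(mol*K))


Convert temperatures: T1 = 156 + 273.15 = 429.15 K, T2 = 184 + 273.15 = 457.15 K
ts2_new = 4.7 * exp(103000 / 8.314 * (1/457.15 - 1/429.15))
1/T2 - 1/T1 = -1.4272e-04
ts2_new = 0.8 min

0.8 min


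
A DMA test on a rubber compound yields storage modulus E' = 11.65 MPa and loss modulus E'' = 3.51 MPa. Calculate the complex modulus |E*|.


|E*| = sqrt(E'^2 + E''^2)
= sqrt(11.65^2 + 3.51^2)
= sqrt(135.7225 + 12.3201)
= 12.167 MPa

12.167 MPa


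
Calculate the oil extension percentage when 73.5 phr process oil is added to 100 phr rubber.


Oil % = oil / (100 + oil) * 100
= 73.5 / (100 + 73.5) * 100
= 73.5 / 173.5 * 100
= 42.36%

42.36%


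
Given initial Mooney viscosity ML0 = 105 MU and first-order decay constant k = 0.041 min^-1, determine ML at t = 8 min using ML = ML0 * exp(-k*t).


ML = ML0 * exp(-k * t)
ML = 105 * exp(-0.041 * 8)
ML = 105 * 0.7204
ML = 75.64 MU

75.64 MU


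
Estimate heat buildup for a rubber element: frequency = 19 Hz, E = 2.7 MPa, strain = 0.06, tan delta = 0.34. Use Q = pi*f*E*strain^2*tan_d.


Q = pi * f * E * strain^2 * tan_d
= pi * 19 * 2.7 * 0.06^2 * 0.34
= pi * 19 * 2.7 * 0.0036 * 0.34
= 0.1973

Q = 0.1973


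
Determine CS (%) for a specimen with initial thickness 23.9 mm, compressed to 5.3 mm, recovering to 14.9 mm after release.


CS = (t0 - recovered) / (t0 - ts) * 100
= (23.9 - 14.9) / (23.9 - 5.3) * 100
= 9.0 / 18.6 * 100
= 48.4%

48.4%


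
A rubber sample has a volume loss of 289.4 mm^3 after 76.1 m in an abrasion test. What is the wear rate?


Rate = volume_loss / distance
= 289.4 / 76.1
= 3.803 mm^3/m

3.803 mm^3/m


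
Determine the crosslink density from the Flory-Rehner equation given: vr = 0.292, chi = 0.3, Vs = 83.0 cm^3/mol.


ln(1 - vr) = ln(1 - 0.292) = -0.3453
Numerator = -((-0.3453) + 0.292 + 0.3 * 0.292^2) = 0.0277
Denominator = 83.0 * (0.292^(1/3) - 0.292/2) = 42.9466
nu = 0.0277 / 42.9466 = 6.4573e-04 mol/cm^3

6.4573e-04 mol/cm^3


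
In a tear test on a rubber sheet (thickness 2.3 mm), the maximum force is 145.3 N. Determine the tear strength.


Tear strength = force / thickness
= 145.3 / 2.3
= 63.17 N/mm

63.17 N/mm


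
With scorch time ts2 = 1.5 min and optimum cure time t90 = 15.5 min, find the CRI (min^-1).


CRI = 100 / (t90 - ts2)
= 100 / (15.5 - 1.5)
= 100 / 14.0
= 7.14 min^-1

7.14 min^-1


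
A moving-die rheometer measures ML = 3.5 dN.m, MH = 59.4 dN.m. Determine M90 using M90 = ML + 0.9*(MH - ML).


M90 = ML + 0.9 * (MH - ML)
M90 = 3.5 + 0.9 * (59.4 - 3.5)
M90 = 3.5 + 0.9 * 55.9
M90 = 53.81 dN.m

53.81 dN.m


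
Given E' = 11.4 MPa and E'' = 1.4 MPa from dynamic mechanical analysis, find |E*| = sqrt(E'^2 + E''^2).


|E*| = sqrt(E'^2 + E''^2)
= sqrt(11.4^2 + 1.4^2)
= sqrt(129.9600 + 1.9600)
= 11.486 MPa

11.486 MPa


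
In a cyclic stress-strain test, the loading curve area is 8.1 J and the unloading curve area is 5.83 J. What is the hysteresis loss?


Hysteresis loss = loading - unloading
= 8.1 - 5.83
= 2.27 J

2.27 J


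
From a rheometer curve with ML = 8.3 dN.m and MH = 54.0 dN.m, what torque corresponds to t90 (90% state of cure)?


M90 = ML + 0.9 * (MH - ML)
M90 = 8.3 + 0.9 * (54.0 - 8.3)
M90 = 8.3 + 0.9 * 45.7
M90 = 49.43 dN.m

49.43 dN.m


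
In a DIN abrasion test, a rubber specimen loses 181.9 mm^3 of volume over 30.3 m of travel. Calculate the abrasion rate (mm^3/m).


Rate = volume_loss / distance
= 181.9 / 30.3
= 6.003 mm^3/m

6.003 mm^3/m


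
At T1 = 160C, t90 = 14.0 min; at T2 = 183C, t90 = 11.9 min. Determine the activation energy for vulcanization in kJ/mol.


T1 = 433.15 K, T2 = 456.15 K
1/T1 - 1/T2 = 1.1641e-04
ln(t1/t2) = ln(14.0/11.9) = 0.1625
Ea = 8.314 * 0.1625 / 1.1641e-04 = 11607.3247 J/mol
Ea = 11.61 kJ/mol

11.61 kJ/mol


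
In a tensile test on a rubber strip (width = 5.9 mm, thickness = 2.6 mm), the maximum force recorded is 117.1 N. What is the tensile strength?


Area = width * thickness = 5.9 * 2.6 = 15.34 mm^2
TS = force / area = 117.1 / 15.34 = 7.63 MPa

7.63 MPa


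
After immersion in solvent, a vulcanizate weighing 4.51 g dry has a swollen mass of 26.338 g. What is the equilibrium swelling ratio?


Q = W_swollen / W_dry
Q = 26.338 / 4.51
Q = 5.84

Q = 5.84


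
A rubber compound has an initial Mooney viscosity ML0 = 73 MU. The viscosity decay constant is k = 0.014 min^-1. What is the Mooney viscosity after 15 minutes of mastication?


ML = ML0 * exp(-k * t)
ML = 73 * exp(-0.014 * 15)
ML = 73 * 0.8106
ML = 59.17 MU

59.17 MU


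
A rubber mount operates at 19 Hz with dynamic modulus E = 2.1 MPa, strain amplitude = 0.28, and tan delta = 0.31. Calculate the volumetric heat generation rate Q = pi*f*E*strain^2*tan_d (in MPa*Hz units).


Q = pi * f * E * strain^2 * tan_d
= pi * 19 * 2.1 * 0.28^2 * 0.31
= pi * 19 * 2.1 * 0.0784 * 0.31
= 3.0465

Q = 3.0465


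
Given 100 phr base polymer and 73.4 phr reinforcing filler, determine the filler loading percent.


Filler % = filler / (rubber + filler) * 100
= 73.4 / (100 + 73.4) * 100
= 73.4 / 173.4 * 100
= 42.33%

42.33%


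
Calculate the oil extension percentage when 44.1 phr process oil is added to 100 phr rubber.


Oil % = oil / (100 + oil) * 100
= 44.1 / (100 + 44.1) * 100
= 44.1 / 144.1 * 100
= 30.6%

30.6%


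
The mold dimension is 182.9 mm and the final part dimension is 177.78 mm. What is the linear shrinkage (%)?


Shrinkage = (mold - part) / mold * 100
= (182.9 - 177.78) / 182.9 * 100
= 5.12 / 182.9 * 100
= 2.8%

2.8%


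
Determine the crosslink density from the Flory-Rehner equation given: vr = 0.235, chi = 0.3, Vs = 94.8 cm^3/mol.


ln(1 - vr) = ln(1 - 0.235) = -0.2679
Numerator = -((-0.2679) + 0.235 + 0.3 * 0.235^2) = 0.0163
Denominator = 94.8 * (0.235^(1/3) - 0.235/2) = 47.3621
nu = 0.0163 / 47.3621 = 3.4441e-04 mol/cm^3

3.4441e-04 mol/cm^3


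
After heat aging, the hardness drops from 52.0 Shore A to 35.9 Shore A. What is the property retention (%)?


Retention = aged / original * 100
= 35.9 / 52.0 * 100
= 69.0%

69.0%


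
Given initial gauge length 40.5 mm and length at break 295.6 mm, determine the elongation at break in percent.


Elongation = (Lf - L0) / L0 * 100
= (295.6 - 40.5) / 40.5 * 100
= 255.1 / 40.5 * 100
= 629.9%

629.9%


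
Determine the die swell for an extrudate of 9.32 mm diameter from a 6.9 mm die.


Die swell ratio = D_extrudate / D_die
= 9.32 / 6.9
= 1.351

Die swell = 1.351


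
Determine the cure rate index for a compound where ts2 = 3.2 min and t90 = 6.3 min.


CRI = 100 / (t90 - ts2)
= 100 / (6.3 - 3.2)
= 100 / 3.1
= 32.26 min^-1

32.26 min^-1


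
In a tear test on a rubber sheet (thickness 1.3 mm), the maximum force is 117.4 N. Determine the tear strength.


Tear strength = force / thickness
= 117.4 / 1.3
= 90.31 N/mm

90.31 N/mm


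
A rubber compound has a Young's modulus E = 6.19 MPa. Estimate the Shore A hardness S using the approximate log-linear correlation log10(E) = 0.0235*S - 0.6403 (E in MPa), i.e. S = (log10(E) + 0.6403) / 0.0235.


log10(E) = 0.0235*S - 0.6403  =>  S = (log10(E) + 0.6403) / 0.0235
log10(6.19) = 0.791691
S = (0.791691 + 0.6403) / 0.0235 = 1.431991 / 0.0235
S = 60.9

Shore A = 60.9


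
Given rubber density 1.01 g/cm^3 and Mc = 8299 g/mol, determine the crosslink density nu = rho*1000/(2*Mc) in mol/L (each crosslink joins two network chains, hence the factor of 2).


nu = rho * 1000 / (2 * Mc)
nu = 1.01 * 1000 / (2 * 8299)
nu = 1010.0 / 16598
nu = 0.0609 mol/L

0.0609 mol/L


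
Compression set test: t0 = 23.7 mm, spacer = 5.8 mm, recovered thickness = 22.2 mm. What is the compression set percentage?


CS = (t0 - recovered) / (t0 - ts) * 100
= (23.7 - 22.2) / (23.7 - 5.8) * 100
= 1.5 / 17.9 * 100
= 8.4%

8.4%


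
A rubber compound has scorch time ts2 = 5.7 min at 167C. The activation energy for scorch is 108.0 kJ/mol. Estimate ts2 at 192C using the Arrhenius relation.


Convert temperatures: T1 = 167 + 273.15 = 440.15 K, T2 = 192 + 273.15 = 465.15 K
ts2_new = 5.7 * exp(108000 / 8.314 * (1/465.15 - 1/440.15))
1/T2 - 1/T1 = -1.2211e-04
ts2_new = 1.17 min

1.17 min


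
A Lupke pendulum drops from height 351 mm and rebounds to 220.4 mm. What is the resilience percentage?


Resilience = h_rebound / h_drop * 100
= 220.4 / 351 * 100
= 62.8%

62.8%


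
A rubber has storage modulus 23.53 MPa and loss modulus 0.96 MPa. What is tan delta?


tan delta = E'' / E'
= 0.96 / 23.53
= 0.0408

tan delta = 0.0408


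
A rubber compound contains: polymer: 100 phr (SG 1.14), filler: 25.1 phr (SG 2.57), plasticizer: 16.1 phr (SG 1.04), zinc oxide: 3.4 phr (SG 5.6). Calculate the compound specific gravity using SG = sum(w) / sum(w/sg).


Sum of weights = 144.6
Volume contributions:
  polymer: 100/1.14 = 87.7193
  filler: 25.1/2.57 = 9.7665
  plasticizer: 16.1/1.04 = 15.4808
  zinc oxide: 3.4/5.6 = 0.6071
Sum of volumes = 113.5737
SG = 144.6 / 113.5737 = 1.273

SG = 1.273


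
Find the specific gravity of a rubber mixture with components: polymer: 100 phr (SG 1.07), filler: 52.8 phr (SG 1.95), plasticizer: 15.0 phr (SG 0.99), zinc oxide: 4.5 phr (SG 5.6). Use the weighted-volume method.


Sum of weights = 172.3
Volume contributions:
  polymer: 100/1.07 = 93.4579
  filler: 52.8/1.95 = 27.0769
  plasticizer: 15.0/0.99 = 15.1515
  zinc oxide: 4.5/5.6 = 0.8036
Sum of volumes = 136.4900
SG = 172.3 / 136.4900 = 1.262

SG = 1.262


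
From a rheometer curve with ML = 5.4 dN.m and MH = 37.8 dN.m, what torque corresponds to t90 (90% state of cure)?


M90 = ML + 0.9 * (MH - ML)
M90 = 5.4 + 0.9 * (37.8 - 5.4)
M90 = 5.4 + 0.9 * 32.4
M90 = 34.56 dN.m

34.56 dN.m


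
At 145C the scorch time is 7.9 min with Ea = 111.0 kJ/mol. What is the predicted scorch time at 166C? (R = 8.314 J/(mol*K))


Convert temperatures: T1 = 145 + 273.15 = 418.15 K, T2 = 166 + 273.15 = 439.15 K
ts2_new = 7.9 * exp(111000 / 8.314 * (1/439.15 - 1/418.15))
1/T2 - 1/T1 = -1.1436e-04
ts2_new = 1.72 min

1.72 min


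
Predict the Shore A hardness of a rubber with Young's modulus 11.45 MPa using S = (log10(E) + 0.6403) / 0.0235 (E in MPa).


log10(E) = 0.0235*S - 0.6403  =>  S = (log10(E) + 0.6403) / 0.0235
log10(11.45) = 1.058805
S = (1.058805 + 0.6403) / 0.0235 = 1.699105 / 0.0235
S = 72.3

Shore A = 72.3


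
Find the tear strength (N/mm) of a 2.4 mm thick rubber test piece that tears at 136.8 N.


Tear strength = force / thickness
= 136.8 / 2.4
= 57.0 N/mm

57.0 N/mm


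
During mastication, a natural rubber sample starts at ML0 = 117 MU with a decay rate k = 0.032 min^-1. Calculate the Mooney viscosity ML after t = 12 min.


ML = ML0 * exp(-k * t)
ML = 117 * exp(-0.032 * 12)
ML = 117 * 0.6811
ML = 79.69 MU

79.69 MU


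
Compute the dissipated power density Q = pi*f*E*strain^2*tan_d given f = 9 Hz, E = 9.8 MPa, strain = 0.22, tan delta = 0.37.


Q = pi * f * E * strain^2 * tan_d
= pi * 9 * 9.8 * 0.22^2 * 0.37
= pi * 9 * 9.8 * 0.0484 * 0.37
= 4.9621

Q = 4.9621


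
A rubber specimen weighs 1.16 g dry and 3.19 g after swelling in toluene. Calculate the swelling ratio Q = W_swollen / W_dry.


Q = W_swollen / W_dry
Q = 3.19 / 1.16
Q = 2.75

Q = 2.75


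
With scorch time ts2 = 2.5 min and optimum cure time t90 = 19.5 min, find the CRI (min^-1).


CRI = 100 / (t90 - ts2)
= 100 / (19.5 - 2.5)
= 100 / 17.0
= 5.88 min^-1

5.88 min^-1


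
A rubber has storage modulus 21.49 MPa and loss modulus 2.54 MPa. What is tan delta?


tan delta = E'' / E'
= 2.54 / 21.49
= 0.1182

tan delta = 0.1182


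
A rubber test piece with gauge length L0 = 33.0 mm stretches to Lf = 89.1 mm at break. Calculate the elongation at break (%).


Elongation = (Lf - L0) / L0 * 100
= (89.1 - 33.0) / 33.0 * 100
= 56.1 / 33.0 * 100
= 170.0%

170.0%


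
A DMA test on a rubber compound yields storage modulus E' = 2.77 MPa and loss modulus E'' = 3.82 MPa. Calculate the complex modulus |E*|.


|E*| = sqrt(E'^2 + E''^2)
= sqrt(2.77^2 + 3.82^2)
= sqrt(7.6729 + 14.5924)
= 4.719 MPa

4.719 MPa


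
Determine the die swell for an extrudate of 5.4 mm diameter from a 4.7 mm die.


Die swell ratio = D_extrudate / D_die
= 5.4 / 4.7
= 1.149

Die swell = 1.149


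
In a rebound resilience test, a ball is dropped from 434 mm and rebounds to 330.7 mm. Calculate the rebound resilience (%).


Resilience = h_rebound / h_drop * 100
= 330.7 / 434 * 100
= 76.2%

76.2%


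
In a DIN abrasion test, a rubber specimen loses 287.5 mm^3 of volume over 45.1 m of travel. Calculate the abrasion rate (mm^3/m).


Rate = volume_loss / distance
= 287.5 / 45.1
= 6.375 mm^3/m

6.375 mm^3/m


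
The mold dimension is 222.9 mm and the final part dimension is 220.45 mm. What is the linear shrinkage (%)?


Shrinkage = (mold - part) / mold * 100
= (222.9 - 220.45) / 222.9 * 100
= 2.45 / 222.9 * 100
= 1.1%

1.1%


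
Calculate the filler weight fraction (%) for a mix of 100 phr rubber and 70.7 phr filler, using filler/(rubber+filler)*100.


Filler % = filler / (rubber + filler) * 100
= 70.7 / (100 + 70.7) * 100
= 70.7 / 170.7 * 100
= 41.42%

41.42%


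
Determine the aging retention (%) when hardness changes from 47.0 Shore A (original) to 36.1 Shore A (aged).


Retention = aged / original * 100
= 36.1 / 47.0 * 100
= 76.8%

76.8%


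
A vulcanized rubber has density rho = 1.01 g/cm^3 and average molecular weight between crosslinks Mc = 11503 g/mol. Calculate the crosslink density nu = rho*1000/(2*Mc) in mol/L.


nu = rho * 1000 / (2 * Mc)
nu = 1.01 * 1000 / (2 * 11503)
nu = 1010.0 / 23006
nu = 0.0439 mol/L

0.0439 mol/L


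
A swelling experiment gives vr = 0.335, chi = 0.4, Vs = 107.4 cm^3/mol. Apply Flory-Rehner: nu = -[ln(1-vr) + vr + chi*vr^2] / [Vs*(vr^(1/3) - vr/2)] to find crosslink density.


ln(1 - vr) = ln(1 - 0.335) = -0.4080
Numerator = -((-0.4080) + 0.335 + 0.4 * 0.335^2) = 0.0281
Denominator = 107.4 * (0.335^(1/3) - 0.335/2) = 56.6014
nu = 0.0281 / 56.6014 = 4.9607e-04 mol/cm^3

4.9607e-04 mol/cm^3


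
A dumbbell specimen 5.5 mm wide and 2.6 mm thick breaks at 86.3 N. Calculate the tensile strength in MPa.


Area = width * thickness = 5.5 * 2.6 = 14.3 mm^2
TS = force / area = 86.3 / 14.3 = 6.03 MPa

6.03 MPa


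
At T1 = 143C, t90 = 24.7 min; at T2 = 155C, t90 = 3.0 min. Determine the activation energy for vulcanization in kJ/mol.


T1 = 416.15 K, T2 = 428.15 K
1/T1 - 1/T2 = 6.7350e-05
ln(t1/t2) = ln(24.7/3.0) = 2.1082
Ea = 8.314 * 2.1082 / 6.7350e-05 = 260246.3020 J/mol
Ea = 260.25 kJ/mol

260.25 kJ/mol


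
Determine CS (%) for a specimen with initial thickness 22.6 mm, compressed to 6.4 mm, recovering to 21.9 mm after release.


CS = (t0 - recovered) / (t0 - ts) * 100
= (22.6 - 21.9) / (22.6 - 6.4) * 100
= 0.7 / 16.2 * 100
= 4.3%

4.3%


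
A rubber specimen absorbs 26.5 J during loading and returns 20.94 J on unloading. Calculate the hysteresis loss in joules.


Hysteresis loss = loading - unloading
= 26.5 - 20.94
= 5.56 J

5.56 J


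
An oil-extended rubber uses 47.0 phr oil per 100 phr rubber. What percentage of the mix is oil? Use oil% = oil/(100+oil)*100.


Oil % = oil / (100 + oil) * 100
= 47.0 / (100 + 47.0) * 100
= 47.0 / 147.0 * 100
= 31.97%

31.97%


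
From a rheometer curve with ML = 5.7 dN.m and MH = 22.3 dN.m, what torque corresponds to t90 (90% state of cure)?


M90 = ML + 0.9 * (MH - ML)
M90 = 5.7 + 0.9 * (22.3 - 5.7)
M90 = 5.7 + 0.9 * 16.6
M90 = 20.64 dN.m

20.64 dN.m


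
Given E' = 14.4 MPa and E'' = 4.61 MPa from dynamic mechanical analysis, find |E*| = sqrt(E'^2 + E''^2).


|E*| = sqrt(E'^2 + E''^2)
= sqrt(14.4^2 + 4.61^2)
= sqrt(207.3600 + 21.2521)
= 15.12 MPa

15.12 MPa


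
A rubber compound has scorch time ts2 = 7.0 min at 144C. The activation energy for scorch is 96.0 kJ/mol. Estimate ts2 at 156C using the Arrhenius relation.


Convert temperatures: T1 = 144 + 273.15 = 417.15 K, T2 = 156 + 273.15 = 429.15 K
ts2_new = 7.0 * exp(96000 / 8.314 * (1/429.15 - 1/417.15))
1/T2 - 1/T1 = -6.7032e-05
ts2_new = 3.23 min

3.23 min


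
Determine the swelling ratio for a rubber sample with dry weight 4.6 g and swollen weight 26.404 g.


Q = W_swollen / W_dry
Q = 26.404 / 4.6
Q = 5.74

Q = 5.74


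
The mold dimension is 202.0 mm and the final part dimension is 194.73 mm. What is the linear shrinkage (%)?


Shrinkage = (mold - part) / mold * 100
= (202.0 - 194.73) / 202.0 * 100
= 7.27 / 202.0 * 100
= 3.6%

3.6%


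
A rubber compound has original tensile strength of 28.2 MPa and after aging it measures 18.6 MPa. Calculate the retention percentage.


Retention = aged / original * 100
= 18.6 / 28.2 * 100
= 66.0%

66.0%


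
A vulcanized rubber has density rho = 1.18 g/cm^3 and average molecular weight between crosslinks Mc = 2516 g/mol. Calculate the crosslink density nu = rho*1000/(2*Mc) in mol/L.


nu = rho * 1000 / (2 * Mc)
nu = 1.18 * 1000 / (2 * 2516)
nu = 1180.0 / 5032
nu = 0.2345 mol/L

0.2345 mol/L


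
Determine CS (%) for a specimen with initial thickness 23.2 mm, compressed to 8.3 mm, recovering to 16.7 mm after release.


CS = (t0 - recovered) / (t0 - ts) * 100
= (23.2 - 16.7) / (23.2 - 8.3) * 100
= 6.5 / 14.9 * 100
= 43.6%

43.6%


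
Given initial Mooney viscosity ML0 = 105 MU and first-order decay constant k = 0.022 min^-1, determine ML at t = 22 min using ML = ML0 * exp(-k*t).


ML = ML0 * exp(-k * t)
ML = 105 * exp(-0.022 * 22)
ML = 105 * 0.6163
ML = 64.71 MU

64.71 MU


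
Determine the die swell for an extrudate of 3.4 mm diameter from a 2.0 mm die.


Die swell ratio = D_extrudate / D_die
= 3.4 / 2.0
= 1.7

Die swell = 1.7


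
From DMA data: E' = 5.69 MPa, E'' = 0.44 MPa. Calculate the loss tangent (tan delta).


tan delta = E'' / E'
= 0.44 / 5.69
= 0.0773

tan delta = 0.0773


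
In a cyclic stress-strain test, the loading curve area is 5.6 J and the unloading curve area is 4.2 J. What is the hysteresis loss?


Hysteresis loss = loading - unloading
= 5.6 - 4.2
= 1.4 J

1.4 J


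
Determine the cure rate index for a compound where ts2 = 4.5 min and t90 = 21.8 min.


CRI = 100 / (t90 - ts2)
= 100 / (21.8 - 4.5)
= 100 / 17.3
= 5.78 min^-1

5.78 min^-1


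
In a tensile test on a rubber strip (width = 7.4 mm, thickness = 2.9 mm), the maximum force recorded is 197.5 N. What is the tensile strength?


Area = width * thickness = 7.4 * 2.9 = 21.46 mm^2
TS = force / area = 197.5 / 21.46 = 9.2 MPa

9.2 MPa


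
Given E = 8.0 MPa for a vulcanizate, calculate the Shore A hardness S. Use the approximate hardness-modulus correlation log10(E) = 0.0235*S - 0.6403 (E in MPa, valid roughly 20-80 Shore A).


log10(E) = 0.0235*S - 0.6403  =>  S = (log10(E) + 0.6403) / 0.0235
log10(8.0) = 0.903090
S = (0.903090 + 0.6403) / 0.0235 = 1.543390 / 0.0235
S = 65.7

Shore A = 65.7


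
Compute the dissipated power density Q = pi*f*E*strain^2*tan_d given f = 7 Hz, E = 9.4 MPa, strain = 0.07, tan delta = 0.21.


Q = pi * f * E * strain^2 * tan_d
= pi * 7 * 9.4 * 0.07^2 * 0.21
= pi * 7 * 9.4 * 0.0049 * 0.21
= 0.2127

Q = 0.2127


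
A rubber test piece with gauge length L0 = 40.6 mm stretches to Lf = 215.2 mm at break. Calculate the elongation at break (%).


Elongation = (Lf - L0) / L0 * 100
= (215.2 - 40.6) / 40.6 * 100
= 174.6 / 40.6 * 100
= 430.0%

430.0%


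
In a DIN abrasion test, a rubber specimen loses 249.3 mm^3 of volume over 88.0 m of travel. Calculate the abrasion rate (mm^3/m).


Rate = volume_loss / distance
= 249.3 / 88.0
= 2.833 mm^3/m

2.833 mm^3/m


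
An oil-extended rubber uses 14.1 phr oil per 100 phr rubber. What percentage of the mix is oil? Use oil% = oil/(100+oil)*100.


Oil % = oil / (100 + oil) * 100
= 14.1 / (100 + 14.1) * 100
= 14.1 / 114.1 * 100
= 12.36%

12.36%


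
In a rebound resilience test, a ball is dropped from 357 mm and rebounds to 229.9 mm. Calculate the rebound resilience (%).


Resilience = h_rebound / h_drop * 100
= 229.9 / 357 * 100
= 64.4%

64.4%


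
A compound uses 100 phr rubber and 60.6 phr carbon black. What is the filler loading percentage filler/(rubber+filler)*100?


Filler % = filler / (rubber + filler) * 100
= 60.6 / (100 + 60.6) * 100
= 60.6 / 160.6 * 100
= 37.73%

37.73%


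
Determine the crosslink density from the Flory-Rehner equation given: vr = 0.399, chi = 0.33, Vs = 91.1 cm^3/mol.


ln(1 - vr) = ln(1 - 0.399) = -0.5092
Numerator = -((-0.5092) + 0.399 + 0.33 * 0.399^2) = 0.0576
Denominator = 91.1 * (0.399^(1/3) - 0.399/2) = 48.8926
nu = 0.0576 / 48.8926 = 0.0012 mol/cm^3

0.0012 mol/cm^3


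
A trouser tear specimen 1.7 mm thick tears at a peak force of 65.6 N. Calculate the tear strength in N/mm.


Tear strength = force / thickness
= 65.6 / 1.7
= 38.59 N/mm

38.59 N/mm


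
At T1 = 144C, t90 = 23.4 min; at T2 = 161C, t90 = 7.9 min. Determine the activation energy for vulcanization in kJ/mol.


T1 = 417.15 K, T2 = 434.15 K
1/T1 - 1/T2 = 9.3868e-05
ln(t1/t2) = ln(23.4/7.9) = 1.0859
Ea = 8.314 * 1.0859 / 9.3868e-05 = 96177.2360 J/mol
Ea = 96.18 kJ/mol

96.18 kJ/mol


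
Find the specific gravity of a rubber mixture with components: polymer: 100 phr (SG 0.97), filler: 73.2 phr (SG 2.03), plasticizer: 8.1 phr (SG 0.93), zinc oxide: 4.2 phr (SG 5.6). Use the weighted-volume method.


Sum of weights = 185.5
Volume contributions:
  polymer: 100/0.97 = 103.0928
  filler: 73.2/2.03 = 36.0591
  plasticizer: 8.1/0.93 = 8.7097
  zinc oxide: 4.2/5.6 = 0.7500
Sum of volumes = 148.6116
SG = 185.5 / 148.6116 = 1.248

SG = 1.248


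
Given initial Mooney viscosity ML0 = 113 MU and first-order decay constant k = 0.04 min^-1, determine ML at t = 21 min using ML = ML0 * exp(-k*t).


ML = ML0 * exp(-k * t)
ML = 113 * exp(-0.04 * 21)
ML = 113 * 0.4317
ML = 48.78 MU

48.78 MU


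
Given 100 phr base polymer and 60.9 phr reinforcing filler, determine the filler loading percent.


Filler % = filler / (rubber + filler) * 100
= 60.9 / (100 + 60.9) * 100
= 60.9 / 160.9 * 100
= 37.85%

37.85%


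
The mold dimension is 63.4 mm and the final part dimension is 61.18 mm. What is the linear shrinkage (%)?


Shrinkage = (mold - part) / mold * 100
= (63.4 - 61.18) / 63.4 * 100
= 2.22 / 63.4 * 100
= 3.5%

3.5%


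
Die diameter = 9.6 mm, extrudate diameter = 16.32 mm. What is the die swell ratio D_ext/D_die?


Die swell ratio = D_extrudate / D_die
= 16.32 / 9.6
= 1.7

Die swell = 1.7


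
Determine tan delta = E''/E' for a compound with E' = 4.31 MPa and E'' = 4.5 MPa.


tan delta = E'' / E'
= 4.5 / 4.31
= 1.0441

tan delta = 1.0441


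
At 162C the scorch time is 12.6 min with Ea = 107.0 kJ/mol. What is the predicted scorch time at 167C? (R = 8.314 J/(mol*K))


Convert temperatures: T1 = 162 + 273.15 = 435.15 K, T2 = 167 + 273.15 = 440.15 K
ts2_new = 12.6 * exp(107000 / 8.314 * (1/440.15 - 1/435.15))
1/T2 - 1/T1 = -2.6105e-05
ts2_new = 9.0 min

9.0 min


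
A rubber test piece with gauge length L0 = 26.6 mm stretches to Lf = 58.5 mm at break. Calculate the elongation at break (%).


Elongation = (Lf - L0) / L0 * 100
= (58.5 - 26.6) / 26.6 * 100
= 31.9 / 26.6 * 100
= 119.9%

119.9%


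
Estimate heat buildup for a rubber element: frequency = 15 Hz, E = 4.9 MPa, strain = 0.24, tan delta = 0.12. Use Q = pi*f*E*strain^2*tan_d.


Q = pi * f * E * strain^2 * tan_d
= pi * 15 * 4.9 * 0.24^2 * 0.12
= pi * 15 * 4.9 * 0.0576 * 0.12
= 1.5960

Q = 1.5960


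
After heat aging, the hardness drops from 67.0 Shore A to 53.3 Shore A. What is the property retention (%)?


Retention = aged / original * 100
= 53.3 / 67.0 * 100
= 79.6%

79.6%


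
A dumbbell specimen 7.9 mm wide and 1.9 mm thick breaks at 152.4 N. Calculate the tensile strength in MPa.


Area = width * thickness = 7.9 * 1.9 = 15.01 mm^2
TS = force / area = 152.4 / 15.01 = 10.15 MPa

10.15 MPa


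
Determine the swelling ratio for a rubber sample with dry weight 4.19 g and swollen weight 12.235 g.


Q = W_swollen / W_dry
Q = 12.235 / 4.19
Q = 2.92

Q = 2.92


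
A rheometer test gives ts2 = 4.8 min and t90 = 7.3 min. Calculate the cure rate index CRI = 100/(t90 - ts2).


CRI = 100 / (t90 - ts2)
= 100 / (7.3 - 4.8)
= 100 / 2.5
= 40.0 min^-1

40.0 min^-1


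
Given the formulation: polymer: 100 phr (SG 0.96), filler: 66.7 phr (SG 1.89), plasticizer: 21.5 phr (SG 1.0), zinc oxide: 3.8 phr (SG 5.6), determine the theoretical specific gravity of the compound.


Sum of weights = 192.0
Volume contributions:
  polymer: 100/0.96 = 104.1667
  filler: 66.7/1.89 = 35.2910
  plasticizer: 21.5/1.0 = 21.5000
  zinc oxide: 3.8/5.6 = 0.6786
Sum of volumes = 161.6362
SG = 192.0 / 161.6362 = 1.188

SG = 1.188


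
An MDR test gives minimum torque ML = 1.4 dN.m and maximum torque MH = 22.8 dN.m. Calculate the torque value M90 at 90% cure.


M90 = ML + 0.9 * (MH - ML)
M90 = 1.4 + 0.9 * (22.8 - 1.4)
M90 = 1.4 + 0.9 * 21.4
M90 = 20.66 dN.m

20.66 dN.m


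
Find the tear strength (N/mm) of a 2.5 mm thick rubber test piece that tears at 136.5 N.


Tear strength = force / thickness
= 136.5 / 2.5
= 54.6 N/mm

54.6 N/mm


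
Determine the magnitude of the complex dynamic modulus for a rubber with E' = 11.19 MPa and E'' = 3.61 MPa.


|E*| = sqrt(E'^2 + E''^2)
= sqrt(11.19^2 + 3.61^2)
= sqrt(125.2161 + 13.0321)
= 11.758 MPa

11.758 MPa


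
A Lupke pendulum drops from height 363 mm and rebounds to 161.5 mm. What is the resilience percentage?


Resilience = h_rebound / h_drop * 100
= 161.5 / 363 * 100
= 44.5%

44.5%


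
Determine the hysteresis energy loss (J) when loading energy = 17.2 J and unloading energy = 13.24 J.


Hysteresis loss = loading - unloading
= 17.2 - 13.24
= 3.96 J

3.96 J


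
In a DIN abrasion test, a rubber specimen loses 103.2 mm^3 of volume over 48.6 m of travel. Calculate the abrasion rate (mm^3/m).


Rate = volume_loss / distance
= 103.2 / 48.6
= 2.123 mm^3/m

2.123 mm^3/m


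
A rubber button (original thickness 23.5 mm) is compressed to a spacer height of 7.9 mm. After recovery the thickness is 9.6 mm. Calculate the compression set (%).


CS = (t0 - recovered) / (t0 - ts) * 100
= (23.5 - 9.6) / (23.5 - 7.9) * 100
= 13.9 / 15.6 * 100
= 89.1%

89.1%


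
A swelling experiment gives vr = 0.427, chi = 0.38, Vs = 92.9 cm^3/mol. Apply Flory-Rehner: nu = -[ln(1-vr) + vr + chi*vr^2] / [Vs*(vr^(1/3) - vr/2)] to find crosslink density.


ln(1 - vr) = ln(1 - 0.427) = -0.5569
Numerator = -((-0.5569) + 0.427 + 0.38 * 0.427^2) = 0.0606
Denominator = 92.9 * (0.427^(1/3) - 0.427/2) = 50.1219
nu = 0.0606 / 50.1219 = 0.0012 mol/cm^3

0.0012 mol/cm^3


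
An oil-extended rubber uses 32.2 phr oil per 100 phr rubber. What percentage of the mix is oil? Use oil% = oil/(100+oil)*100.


Oil % = oil / (100 + oil) * 100
= 32.2 / (100 + 32.2) * 100
= 32.2 / 132.2 * 100
= 24.36%

24.36%


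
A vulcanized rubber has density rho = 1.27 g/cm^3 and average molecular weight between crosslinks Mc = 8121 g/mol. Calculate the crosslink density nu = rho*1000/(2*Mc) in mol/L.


nu = rho * 1000 / (2 * Mc)
nu = 1.27 * 1000 / (2 * 8121)
nu = 1270.0 / 16242
nu = 0.0782 mol/L

0.0782 mol/L


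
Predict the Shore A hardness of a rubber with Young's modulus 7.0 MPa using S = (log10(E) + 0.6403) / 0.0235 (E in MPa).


log10(E) = 0.0235*S - 0.6403  =>  S = (log10(E) + 0.6403) / 0.0235
log10(7.0) = 0.845098
S = (0.845098 + 0.6403) / 0.0235 = 1.485398 / 0.0235
S = 63.2

Shore A = 63.2


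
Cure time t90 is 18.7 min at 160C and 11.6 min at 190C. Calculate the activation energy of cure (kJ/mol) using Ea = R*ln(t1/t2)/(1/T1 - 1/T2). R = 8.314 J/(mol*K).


T1 = 433.15 K, T2 = 463.15 K
1/T1 - 1/T2 = 1.4954e-04
ln(t1/t2) = ln(18.7/11.6) = 0.4775
Ea = 8.314 * 0.4775 / 1.4954e-04 = 26548.4327 J/mol
Ea = 26.55 kJ/mol

26.55 kJ/mol


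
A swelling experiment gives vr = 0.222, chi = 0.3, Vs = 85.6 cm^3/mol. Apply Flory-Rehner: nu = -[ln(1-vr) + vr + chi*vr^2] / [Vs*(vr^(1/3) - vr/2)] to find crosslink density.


ln(1 - vr) = ln(1 - 0.222) = -0.2510
Numerator = -((-0.2510) + 0.222 + 0.3 * 0.222^2) = 0.0142
Denominator = 85.6 * (0.222^(1/3) - 0.222/2) = 42.3296
nu = 0.0142 / 42.3296 = 3.3649e-04 mol/cm^3

3.3649e-04 mol/cm^3


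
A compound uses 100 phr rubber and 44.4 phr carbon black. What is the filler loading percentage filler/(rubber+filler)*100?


Filler % = filler / (rubber + filler) * 100
= 44.4 / (100 + 44.4) * 100
= 44.4 / 144.4 * 100
= 30.75%

30.75%


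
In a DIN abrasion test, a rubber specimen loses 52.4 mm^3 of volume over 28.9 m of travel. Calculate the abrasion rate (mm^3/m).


Rate = volume_loss / distance
= 52.4 / 28.9
= 1.813 mm^3/m

1.813 mm^3/m


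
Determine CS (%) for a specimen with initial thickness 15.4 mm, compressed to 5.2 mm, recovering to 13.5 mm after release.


CS = (t0 - recovered) / (t0 - ts) * 100
= (15.4 - 13.5) / (15.4 - 5.2) * 100
= 1.9 / 10.2 * 100
= 18.6%

18.6%


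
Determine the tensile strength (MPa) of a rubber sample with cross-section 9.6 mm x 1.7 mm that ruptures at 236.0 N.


Area = width * thickness = 9.6 * 1.7 = 16.32 mm^2
TS = force / area = 236.0 / 16.32 = 14.46 MPa

14.46 MPa


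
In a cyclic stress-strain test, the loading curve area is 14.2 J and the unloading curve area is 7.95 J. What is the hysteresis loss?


Hysteresis loss = loading - unloading
= 14.2 - 7.95
= 6.25 J

6.25 J


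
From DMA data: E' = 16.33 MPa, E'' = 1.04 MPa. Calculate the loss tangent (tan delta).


tan delta = E'' / E'
= 1.04 / 16.33
= 0.0637

tan delta = 0.0637


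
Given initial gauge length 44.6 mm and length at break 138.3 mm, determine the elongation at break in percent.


Elongation = (Lf - L0) / L0 * 100
= (138.3 - 44.6) / 44.6 * 100
= 93.7 / 44.6 * 100
= 210.1%

210.1%


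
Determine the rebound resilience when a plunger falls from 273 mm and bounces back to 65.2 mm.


Resilience = h_rebound / h_drop * 100
= 65.2 / 273 * 100
= 23.9%

23.9%


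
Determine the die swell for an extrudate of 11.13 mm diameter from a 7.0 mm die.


Die swell ratio = D_extrudate / D_die
= 11.13 / 7.0
= 1.59

Die swell = 1.59


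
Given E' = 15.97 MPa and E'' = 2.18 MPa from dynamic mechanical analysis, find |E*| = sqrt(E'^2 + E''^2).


|E*| = sqrt(E'^2 + E''^2)
= sqrt(15.97^2 + 2.18^2)
= sqrt(255.0409 + 4.7524)
= 16.118 MPa

16.118 MPa


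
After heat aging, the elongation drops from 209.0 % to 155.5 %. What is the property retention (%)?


Retention = aged / original * 100
= 155.5 / 209.0 * 100
= 74.4%

74.4%


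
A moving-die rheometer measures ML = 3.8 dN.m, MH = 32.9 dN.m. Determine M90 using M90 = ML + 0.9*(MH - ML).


M90 = ML + 0.9 * (MH - ML)
M90 = 3.8 + 0.9 * (32.9 - 3.8)
M90 = 3.8 + 0.9 * 29.1
M90 = 29.99 dN.m

29.99 dN.m


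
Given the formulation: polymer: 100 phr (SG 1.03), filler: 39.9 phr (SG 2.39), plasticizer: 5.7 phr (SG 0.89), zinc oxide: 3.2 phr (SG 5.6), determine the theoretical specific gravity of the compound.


Sum of weights = 148.8
Volume contributions:
  polymer: 100/1.03 = 97.0874
  filler: 39.9/2.39 = 16.6946
  plasticizer: 5.7/0.89 = 6.4045
  zinc oxide: 3.2/5.6 = 0.5714
Sum of volumes = 120.7579
SG = 148.8 / 120.7579 = 1.232

SG = 1.232


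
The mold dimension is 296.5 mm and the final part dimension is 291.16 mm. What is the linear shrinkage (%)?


Shrinkage = (mold - part) / mold * 100
= (296.5 - 291.16) / 296.5 * 100
= 5.34 / 296.5 * 100
= 1.8%

1.8%


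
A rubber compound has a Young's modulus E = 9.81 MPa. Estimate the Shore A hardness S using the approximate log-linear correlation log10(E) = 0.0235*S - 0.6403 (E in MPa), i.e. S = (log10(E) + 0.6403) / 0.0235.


log10(E) = 0.0235*S - 0.6403  =>  S = (log10(E) + 0.6403) / 0.0235
log10(9.81) = 0.991669
S = (0.991669 + 0.6403) / 0.0235 = 1.631969 / 0.0235
S = 69.4

Shore A = 69.4


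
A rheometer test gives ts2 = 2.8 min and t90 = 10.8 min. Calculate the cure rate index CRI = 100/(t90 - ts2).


CRI = 100 / (t90 - ts2)
= 100 / (10.8 - 2.8)
= 100 / 8.0
= 12.5 min^-1

12.5 min^-1


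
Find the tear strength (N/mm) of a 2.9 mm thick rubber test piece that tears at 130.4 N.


Tear strength = force / thickness
= 130.4 / 2.9
= 44.97 N/mm

44.97 N/mm


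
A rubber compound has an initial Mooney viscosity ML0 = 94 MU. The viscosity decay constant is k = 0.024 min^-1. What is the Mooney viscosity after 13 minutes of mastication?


ML = ML0 * exp(-k * t)
ML = 94 * exp(-0.024 * 13)
ML = 94 * 0.7320
ML = 68.81 MU

68.81 MU


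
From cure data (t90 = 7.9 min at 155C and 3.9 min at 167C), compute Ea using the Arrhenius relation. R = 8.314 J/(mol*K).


T1 = 428.15 K, T2 = 440.15 K
1/T1 - 1/T2 = 6.3677e-05
ln(t1/t2) = ln(7.9/3.9) = 0.7059
Ea = 8.314 * 0.7059 / 6.3677e-05 = 92163.7472 J/mol
Ea = 92.16 kJ/mol

92.16 kJ/mol


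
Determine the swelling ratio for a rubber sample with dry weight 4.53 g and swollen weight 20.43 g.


Q = W_swollen / W_dry
Q = 20.43 / 4.53
Q = 4.51

Q = 4.51


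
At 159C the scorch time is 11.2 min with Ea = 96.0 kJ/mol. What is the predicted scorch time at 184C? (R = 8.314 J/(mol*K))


Convert temperatures: T1 = 159 + 273.15 = 432.15 K, T2 = 184 + 273.15 = 457.15 K
ts2_new = 11.2 * exp(96000 / 8.314 * (1/457.15 - 1/432.15))
1/T2 - 1/T1 = -1.2655e-04
ts2_new = 2.6 min

2.6 min


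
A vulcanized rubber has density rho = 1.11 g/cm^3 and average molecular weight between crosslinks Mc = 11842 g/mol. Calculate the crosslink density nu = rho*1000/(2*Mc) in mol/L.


nu = rho * 1000 / (2 * Mc)
nu = 1.11 * 1000 / (2 * 11842)
nu = 1110.0 / 23684
nu = 0.0469 mol/L

0.0469 mol/L


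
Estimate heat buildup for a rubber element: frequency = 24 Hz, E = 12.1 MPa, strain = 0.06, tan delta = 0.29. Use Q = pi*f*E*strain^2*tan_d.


Q = pi * f * E * strain^2 * tan_d
= pi * 24 * 12.1 * 0.06^2 * 0.29
= pi * 24 * 12.1 * 0.0036 * 0.29
= 0.9525

Q = 0.9525


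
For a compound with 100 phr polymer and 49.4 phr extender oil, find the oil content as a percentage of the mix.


Oil % = oil / (100 + oil) * 100
= 49.4 / (100 + 49.4) * 100
= 49.4 / 149.4 * 100
= 33.07%

33.07%


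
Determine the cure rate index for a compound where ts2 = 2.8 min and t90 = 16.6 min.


CRI = 100 / (t90 - ts2)
= 100 / (16.6 - 2.8)
= 100 / 13.8
= 7.25 min^-1

7.25 min^-1


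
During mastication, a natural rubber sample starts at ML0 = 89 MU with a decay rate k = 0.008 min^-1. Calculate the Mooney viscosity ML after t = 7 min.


ML = ML0 * exp(-k * t)
ML = 89 * exp(-0.008 * 7)
ML = 89 * 0.9455
ML = 84.15 MU

84.15 MU


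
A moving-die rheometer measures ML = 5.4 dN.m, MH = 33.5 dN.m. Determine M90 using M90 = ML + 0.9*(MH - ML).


M90 = ML + 0.9 * (MH - ML)
M90 = 5.4 + 0.9 * (33.5 - 5.4)
M90 = 5.4 + 0.9 * 28.1
M90 = 30.69 dN.m

30.69 dN.m


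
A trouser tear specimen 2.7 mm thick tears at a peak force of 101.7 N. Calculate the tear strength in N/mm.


Tear strength = force / thickness
= 101.7 / 2.7
= 37.67 N/mm

37.67 N/mm


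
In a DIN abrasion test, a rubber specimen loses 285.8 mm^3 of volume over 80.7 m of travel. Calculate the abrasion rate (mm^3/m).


Rate = volume_loss / distance
= 285.8 / 80.7
= 3.542 mm^3/m

3.542 mm^3/m


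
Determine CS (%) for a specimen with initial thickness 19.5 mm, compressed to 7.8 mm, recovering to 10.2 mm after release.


CS = (t0 - recovered) / (t0 - ts) * 100
= (19.5 - 10.2) / (19.5 - 7.8) * 100
= 9.3 / 11.7 * 100
= 79.5%

79.5%


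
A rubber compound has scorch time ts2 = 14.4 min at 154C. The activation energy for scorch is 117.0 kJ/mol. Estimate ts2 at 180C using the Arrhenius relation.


Convert temperatures: T1 = 154 + 273.15 = 427.15 K, T2 = 180 + 273.15 = 453.15 K
ts2_new = 14.4 * exp(117000 / 8.314 * (1/453.15 - 1/427.15))
1/T2 - 1/T1 = -1.3432e-04
ts2_new = 2.17 min

2.17 min


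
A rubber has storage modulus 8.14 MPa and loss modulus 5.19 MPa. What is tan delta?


tan delta = E'' / E'
= 5.19 / 8.14
= 0.6376

tan delta = 0.6376


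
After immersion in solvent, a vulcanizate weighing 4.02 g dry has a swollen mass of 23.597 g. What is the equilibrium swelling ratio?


Q = W_swollen / W_dry
Q = 23.597 / 4.02
Q = 5.87

Q = 5.87


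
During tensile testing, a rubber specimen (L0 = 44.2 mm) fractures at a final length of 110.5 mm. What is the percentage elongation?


Elongation = (Lf - L0) / L0 * 100
= (110.5 - 44.2) / 44.2 * 100
= 66.3 / 44.2 * 100
= 150.0%

150.0%


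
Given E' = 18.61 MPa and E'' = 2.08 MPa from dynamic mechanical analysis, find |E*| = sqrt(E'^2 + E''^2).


|E*| = sqrt(E'^2 + E''^2)
= sqrt(18.61^2 + 2.08^2)
= sqrt(346.3321 + 4.3264)
= 18.726 MPa

18.726 MPa


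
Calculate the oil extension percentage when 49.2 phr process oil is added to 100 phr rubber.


Oil % = oil / (100 + oil) * 100
= 49.2 / (100 + 49.2) * 100
= 49.2 / 149.2 * 100
= 32.98%

32.98%


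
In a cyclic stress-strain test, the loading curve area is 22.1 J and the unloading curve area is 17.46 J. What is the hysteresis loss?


Hysteresis loss = loading - unloading
= 22.1 - 17.46
= 4.64 J

4.64 J


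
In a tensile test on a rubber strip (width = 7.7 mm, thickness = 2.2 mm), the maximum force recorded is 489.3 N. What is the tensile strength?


Area = width * thickness = 7.7 * 2.2 = 16.94 mm^2
TS = force / area = 489.3 / 16.94 = 28.88 MPa

28.88 MPa


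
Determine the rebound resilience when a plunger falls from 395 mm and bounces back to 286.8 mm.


Resilience = h_rebound / h_drop * 100
= 286.8 / 395 * 100
= 72.6%

72.6%


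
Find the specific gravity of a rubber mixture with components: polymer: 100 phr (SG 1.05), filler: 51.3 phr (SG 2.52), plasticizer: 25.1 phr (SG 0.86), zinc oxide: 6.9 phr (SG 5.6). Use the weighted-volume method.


Sum of weights = 183.3
Volume contributions:
  polymer: 100/1.05 = 95.2381
  filler: 51.3/2.52 = 20.3571
  plasticizer: 25.1/0.86 = 29.1860
  zinc oxide: 6.9/5.6 = 1.2321
Sum of volumes = 146.0134
SG = 183.3 / 146.0134 = 1.255

SG = 1.255


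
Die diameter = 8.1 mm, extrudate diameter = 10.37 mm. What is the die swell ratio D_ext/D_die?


Die swell ratio = D_extrudate / D_die
= 10.37 / 8.1
= 1.28

Die swell = 1.28


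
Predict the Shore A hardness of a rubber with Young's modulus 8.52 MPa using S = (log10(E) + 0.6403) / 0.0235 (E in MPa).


log10(E) = 0.0235*S - 0.6403  =>  S = (log10(E) + 0.6403) / 0.0235
log10(8.52) = 0.930440
S = (0.930440 + 0.6403) / 0.0235 = 1.570740 / 0.0235
S = 66.8

Shore A = 66.8


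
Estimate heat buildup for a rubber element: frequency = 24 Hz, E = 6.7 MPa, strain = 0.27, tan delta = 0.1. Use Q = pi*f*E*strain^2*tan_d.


Q = pi * f * E * strain^2 * tan_d
= pi * 24 * 6.7 * 0.27^2 * 0.1
= pi * 24 * 6.7 * 0.0729 * 0.1
= 3.6827

Q = 3.6827


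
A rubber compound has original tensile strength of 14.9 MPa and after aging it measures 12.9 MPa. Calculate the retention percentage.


Retention = aged / original * 100
= 12.9 / 14.9 * 100
= 86.6%

86.6%


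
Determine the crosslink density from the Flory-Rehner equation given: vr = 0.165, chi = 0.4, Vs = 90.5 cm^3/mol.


ln(1 - vr) = ln(1 - 0.165) = -0.1803
Numerator = -((-0.1803) + 0.165 + 0.4 * 0.165^2) = 0.0044
Denominator = 90.5 * (0.165^(1/3) - 0.165/2) = 42.1712
nu = 0.0044 / 42.1712 = 1.0513e-04 mol/cm^3

1.0513e-04 mol/cm^3


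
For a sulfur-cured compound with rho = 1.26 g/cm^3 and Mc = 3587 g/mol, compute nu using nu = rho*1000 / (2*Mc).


nu = rho * 1000 / (2 * Mc)
nu = 1.26 * 1000 / (2 * 3587)
nu = 1260.0 / 7174
nu = 0.1756 mol/L

0.1756 mol/L
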